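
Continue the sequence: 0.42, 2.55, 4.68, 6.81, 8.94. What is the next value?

Differences: 2.55 - 0.42 = 2.13
This is an arithmetic sequence with common difference d = 2.13.
Next term = 8.94 + 2.13 = 11.07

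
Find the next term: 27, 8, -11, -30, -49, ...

Differences: 8 - 27 = -19
This is an arithmetic sequence with common difference d = -19.
Next term = -49 + -19 = -68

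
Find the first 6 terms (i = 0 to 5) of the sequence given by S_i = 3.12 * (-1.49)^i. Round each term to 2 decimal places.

This is a geometric sequence.
i=0: S_0 = 3.12 * (-1.49)^0 = 3.12
i=1: S_1 = 3.12 * (-1.49)^1 ≈ -4.65
i=2: S_2 = 3.12 * (-1.49)^2 ≈ 6.93
i=3: S_3 = 3.12 * (-1.49)^3 ≈ -10.32
i=4: S_4 = 3.12 * (-1.49)^4 ≈ 15.38
i=5: S_5 = 3.12 * (-1.49)^5 ≈ -22.91
The first 6 terms are: [3.12, -4.65, 6.93, -10.32, 15.38, -22.91]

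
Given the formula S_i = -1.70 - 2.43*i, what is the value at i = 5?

S_5 = -1.7 + -2.43*5 = -1.7 + -12.15 = -13.85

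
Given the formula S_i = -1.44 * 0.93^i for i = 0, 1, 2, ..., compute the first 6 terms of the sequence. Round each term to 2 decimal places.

This is a geometric sequence.
i=0: S_0 = -1.44 * 0.93^0 = -1.44
i=1: S_1 = -1.44 * 0.93^1 ≈ -1.34
i=2: S_2 = -1.44 * 0.93^2 ≈ -1.25
i=3: S_3 = -1.44 * 0.93^3 ≈ -1.16
i=4: S_4 = -1.44 * 0.93^4 ≈ -1.08
i=5: S_5 = -1.44 * 0.93^5 ≈ -1.0
The first 6 terms are: [-1.44, -1.34, -1.25, -1.16, -1.08, -1.0]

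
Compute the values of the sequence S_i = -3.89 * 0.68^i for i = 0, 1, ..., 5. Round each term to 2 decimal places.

This is a geometric sequence.
i=0: S_0 = -3.89 * 0.68^0 = -3.89
i=1: S_1 = -3.89 * 0.68^1 ≈ -2.65
i=2: S_2 = -3.89 * 0.68^2 ≈ -1.8
i=3: S_3 = -3.89 * 0.68^3 ≈ -1.22
i=4: S_4 = -3.89 * 0.68^4 ≈ -0.83
i=5: S_5 = -3.89 * 0.68^5 ≈ -0.57
The first 6 terms are: [-3.89, -2.65, -1.8, -1.22, -0.83, -0.57]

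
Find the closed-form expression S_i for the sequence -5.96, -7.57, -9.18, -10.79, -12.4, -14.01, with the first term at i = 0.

Check differences: -7.57 - -5.96 = -1.61
-9.18 - -7.57 = -1.61
Common difference d = -1.61.
First term a = -5.96.
Formula: S_i = -5.96 - 1.61*i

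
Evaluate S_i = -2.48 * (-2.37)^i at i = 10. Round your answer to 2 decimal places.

S_10 = -2.48 * (-2.37)^10 ≈ -2.48 * 5590.9223 ≈ -13865.49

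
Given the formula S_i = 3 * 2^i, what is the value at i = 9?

S_9 = 3 * 2^9 = 3 * 512 = 1536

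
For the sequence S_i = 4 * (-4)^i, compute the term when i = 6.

S_6 = 4 * (-4)^6 = 4 * 4096 = 16384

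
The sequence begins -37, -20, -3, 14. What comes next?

Differences: -20 - -37 = 17
This is an arithmetic sequence with common difference d = 17.
Next term = 14 + 17 = 31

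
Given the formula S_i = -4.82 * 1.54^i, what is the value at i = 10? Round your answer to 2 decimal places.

S_10 = -4.82 * 1.54^10 ≈ -4.82 * 75.0252 ≈ -361.62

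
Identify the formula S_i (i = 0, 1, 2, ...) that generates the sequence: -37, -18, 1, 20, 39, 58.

Check differences: -18 - -37 = 19
1 - -18 = 19
Common difference d = 19.
First term a = -37.
Formula: S_i = -37 + 19*i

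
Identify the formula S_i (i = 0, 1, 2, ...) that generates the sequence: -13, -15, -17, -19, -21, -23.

Check differences: -15 - -13 = -2
-17 - -15 = -2
Common difference d = -2.
First term a = -13.
Formula: S_i = -13 - 2*i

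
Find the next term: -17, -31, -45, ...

Differences: -31 - -17 = -14
This is an arithmetic sequence with common difference d = -14.
Next term = -45 + -14 = -59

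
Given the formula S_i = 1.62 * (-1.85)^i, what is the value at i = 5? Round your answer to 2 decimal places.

S_5 = 1.62 * (-1.85)^5 ≈ 1.62 * -21.67 ≈ -35.11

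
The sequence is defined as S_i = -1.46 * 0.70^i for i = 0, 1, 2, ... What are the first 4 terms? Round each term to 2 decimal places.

This is a geometric sequence.
i=0: S_0 = -1.46 * 0.7^0 = -1.46
i=1: S_1 = -1.46 * 0.7^1 ≈ -1.02
i=2: S_2 = -1.46 * 0.7^2 ≈ -0.72
i=3: S_3 = -1.46 * 0.7^3 ≈ -0.5
The first 4 terms are: [-1.46, -1.02, -0.72, -0.5]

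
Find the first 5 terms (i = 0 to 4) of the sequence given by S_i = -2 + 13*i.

This is an arithmetic sequence.
i=0: S_0 = -2 + 13*0 = -2
i=1: S_1 = -2 + 13*1 = 11
i=2: S_2 = -2 + 13*2 = 24
i=3: S_3 = -2 + 13*3 = 37
i=4: S_4 = -2 + 13*4 = 50
The first 5 terms are: [-2, 11, 24, 37, 50]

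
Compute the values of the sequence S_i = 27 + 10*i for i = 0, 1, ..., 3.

This is an arithmetic sequence.
i=0: S_0 = 27 + 10*0 = 27
i=1: S_1 = 27 + 10*1 = 37
i=2: S_2 = 27 + 10*2 = 47
i=3: S_3 = 27 + 10*3 = 57
The first 4 terms are: [27, 37, 47, 57]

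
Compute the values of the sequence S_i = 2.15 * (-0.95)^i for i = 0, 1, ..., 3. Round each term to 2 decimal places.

This is a geometric sequence.
i=0: S_0 = 2.15 * (-0.95)^0 = 2.15
i=1: S_1 = 2.15 * (-0.95)^1 ≈ -2.04
i=2: S_2 = 2.15 * (-0.95)^2 ≈ 1.94
i=3: S_3 = 2.15 * (-0.95)^3 ≈ -1.84
The first 4 terms are: [2.15, -2.04, 1.94, -1.84]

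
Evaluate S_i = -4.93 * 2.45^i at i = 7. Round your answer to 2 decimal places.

S_7 = -4.93 * 2.45^7 ≈ -4.93 * 529.8618 ≈ -2612.22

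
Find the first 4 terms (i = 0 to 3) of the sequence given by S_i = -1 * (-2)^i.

This is a geometric sequence.
i=0: S_0 = -1 * (-2)^0 = -1
i=1: S_1 = -1 * (-2)^1 = 2
i=2: S_2 = -1 * (-2)^2 = -4
i=3: S_3 = -1 * (-2)^3 = 8
The first 4 terms are: [-1, 2, -4, 8]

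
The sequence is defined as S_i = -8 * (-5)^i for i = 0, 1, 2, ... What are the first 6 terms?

This is a geometric sequence.
i=0: S_0 = -8 * (-5)^0 = -8
i=1: S_1 = -8 * (-5)^1 = 40
i=2: S_2 = -8 * (-5)^2 = -200
i=3: S_3 = -8 * (-5)^3 = 1000
i=4: S_4 = -8 * (-5)^4 = -5000
i=5: S_5 = -8 * (-5)^5 = 25000
The first 6 terms are: [-8, 40, -200, 1000, -5000, 25000]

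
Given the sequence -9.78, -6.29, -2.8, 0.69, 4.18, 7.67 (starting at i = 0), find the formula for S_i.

Check differences: -6.29 - -9.78 = 3.49
-2.8 - -6.29 = 3.49
Common difference d = 3.49.
First term a = -9.78.
Formula: S_i = -9.78 + 3.49*i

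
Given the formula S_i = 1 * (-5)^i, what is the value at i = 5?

S_5 = 1 * (-5)^5 = 1 * -3125 = -3125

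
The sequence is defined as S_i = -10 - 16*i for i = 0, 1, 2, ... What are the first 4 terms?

This is an arithmetic sequence.
i=0: S_0 = -10 + -16*0 = -10
i=1: S_1 = -10 + -16*1 = -26
i=2: S_2 = -10 + -16*2 = -42
i=3: S_3 = -10 + -16*3 = -58
The first 4 terms are: [-10, -26, -42, -58]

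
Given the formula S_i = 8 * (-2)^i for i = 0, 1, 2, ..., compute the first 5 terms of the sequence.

This is a geometric sequence.
i=0: S_0 = 8 * (-2)^0 = 8
i=1: S_1 = 8 * (-2)^1 = -16
i=2: S_2 = 8 * (-2)^2 = 32
i=3: S_3 = 8 * (-2)^3 = -64
i=4: S_4 = 8 * (-2)^4 = 128
The first 5 terms are: [8, -16, 32, -64, 128]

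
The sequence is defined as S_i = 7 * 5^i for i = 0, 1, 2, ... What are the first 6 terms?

This is a geometric sequence.
i=0: S_0 = 7 * 5^0 = 7
i=1: S_1 = 7 * 5^1 = 35
i=2: S_2 = 7 * 5^2 = 175
i=3: S_3 = 7 * 5^3 = 875
i=4: S_4 = 7 * 5^4 = 4375
i=5: S_5 = 7 * 5^5 = 21875
The first 6 terms are: [7, 35, 175, 875, 4375, 21875]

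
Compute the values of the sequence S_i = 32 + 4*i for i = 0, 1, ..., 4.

This is an arithmetic sequence.
i=0: S_0 = 32 + 4*0 = 32
i=1: S_1 = 32 + 4*1 = 36
i=2: S_2 = 32 + 4*2 = 40
i=3: S_3 = 32 + 4*3 = 44
i=4: S_4 = 32 + 4*4 = 48
The first 5 terms are: [32, 36, 40, 44, 48]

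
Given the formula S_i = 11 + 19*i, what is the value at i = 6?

S_6 = 11 + 19*6 = 11 + 114 = 125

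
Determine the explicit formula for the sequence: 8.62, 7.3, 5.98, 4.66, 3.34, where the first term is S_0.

Check differences: 7.3 - 8.62 = -1.32
5.98 - 7.3 = -1.32
Common difference d = -1.32.
First term a = 8.62.
Formula: S_i = 8.62 - 1.32*i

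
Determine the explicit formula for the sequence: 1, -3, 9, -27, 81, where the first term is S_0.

Check ratios: -3 / 1 = -3.0
Common ratio r = -3.
First term a = 1.
Formula: S_i = 1 * (-3)^i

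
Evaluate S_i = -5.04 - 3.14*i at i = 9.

S_9 = -5.04 + -3.14*9 = -5.04 + -28.26 = -33.3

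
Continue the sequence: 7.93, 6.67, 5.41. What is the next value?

Differences: 6.67 - 7.93 = -1.26
This is an arithmetic sequence with common difference d = -1.26.
Next term = 5.41 + -1.26 = 4.15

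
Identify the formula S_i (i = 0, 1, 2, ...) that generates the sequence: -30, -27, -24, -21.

Check differences: -27 - -30 = 3
-24 - -27 = 3
Common difference d = 3.
First term a = -30.
Formula: S_i = -30 + 3*i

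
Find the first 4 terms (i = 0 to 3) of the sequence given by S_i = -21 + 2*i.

This is an arithmetic sequence.
i=0: S_0 = -21 + 2*0 = -21
i=1: S_1 = -21 + 2*1 = -19
i=2: S_2 = -21 + 2*2 = -17
i=3: S_3 = -21 + 2*3 = -15
The first 4 terms are: [-21, -19, -17, -15]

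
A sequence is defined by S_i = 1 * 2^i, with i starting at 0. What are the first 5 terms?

This is a geometric sequence.
i=0: S_0 = 1 * 2^0 = 1
i=1: S_1 = 1 * 2^1 = 2
i=2: S_2 = 1 * 2^2 = 4
i=3: S_3 = 1 * 2^3 = 8
i=4: S_4 = 1 * 2^4 = 16
The first 5 terms are: [1, 2, 4, 8, 16]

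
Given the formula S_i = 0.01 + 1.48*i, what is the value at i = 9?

S_9 = 0.01 + 1.48*9 = 0.01 + 13.32 = 13.33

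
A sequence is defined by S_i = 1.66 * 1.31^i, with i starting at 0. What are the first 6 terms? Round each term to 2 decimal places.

This is a geometric sequence.
i=0: S_0 = 1.66 * 1.31^0 = 1.66
i=1: S_1 = 1.66 * 1.31^1 ≈ 2.17
i=2: S_2 = 1.66 * 1.31^2 ≈ 2.85
i=3: S_3 = 1.66 * 1.31^3 ≈ 3.73
i=4: S_4 = 1.66 * 1.31^4 ≈ 4.89
i=5: S_5 = 1.66 * 1.31^5 ≈ 6.4
The first 6 terms are: [1.66, 2.17, 2.85, 3.73, 4.89, 6.4]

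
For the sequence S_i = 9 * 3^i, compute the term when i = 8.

S_8 = 9 * 3^8 = 9 * 6561 = 59049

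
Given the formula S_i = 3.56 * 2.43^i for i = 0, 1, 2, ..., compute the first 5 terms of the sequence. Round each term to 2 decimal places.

This is a geometric sequence.
i=0: S_0 = 3.56 * 2.43^0 = 3.56
i=1: S_1 = 3.56 * 2.43^1 ≈ 8.65
i=2: S_2 = 3.56 * 2.43^2 ≈ 21.02
i=3: S_3 = 3.56 * 2.43^3 ≈ 51.08
i=4: S_4 = 3.56 * 2.43^4 ≈ 124.13
The first 5 terms are: [3.56, 8.65, 21.02, 51.08, 124.13]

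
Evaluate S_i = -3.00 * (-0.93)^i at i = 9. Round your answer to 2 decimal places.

S_9 = -3.0 * (-0.93)^9 ≈ -3.0 * -0.5204 ≈ 1.56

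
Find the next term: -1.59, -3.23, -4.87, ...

Differences: -3.23 - -1.59 = -1.64
This is an arithmetic sequence with common difference d = -1.64.
Next term = -4.87 + -1.64 = -6.51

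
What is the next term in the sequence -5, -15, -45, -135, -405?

Ratios: -15 / -5 = 3.0
This is a geometric sequence with common ratio r = 3.
Next term = -405 * 3 = -1215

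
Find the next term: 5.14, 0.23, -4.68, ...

Differences: 0.23 - 5.14 = -4.91
This is an arithmetic sequence with common difference d = -4.91.
Next term = -4.68 + -4.91 = -9.59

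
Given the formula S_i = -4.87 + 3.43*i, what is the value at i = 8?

S_8 = -4.87 + 3.43*8 = -4.87 + 27.44 = 22.57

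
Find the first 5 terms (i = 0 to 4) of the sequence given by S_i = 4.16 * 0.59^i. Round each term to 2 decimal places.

This is a geometric sequence.
i=0: S_0 = 4.16 * 0.59^0 = 4.16
i=1: S_1 = 4.16 * 0.59^1 ≈ 2.45
i=2: S_2 = 4.16 * 0.59^2 ≈ 1.45
i=3: S_3 = 4.16 * 0.59^3 ≈ 0.85
i=4: S_4 = 4.16 * 0.59^4 ≈ 0.5
The first 5 terms are: [4.16, 2.45, 1.45, 0.85, 0.5]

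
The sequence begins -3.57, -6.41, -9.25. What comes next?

Differences: -6.41 - -3.57 = -2.84
This is an arithmetic sequence with common difference d = -2.84.
Next term = -9.25 + -2.84 = -12.09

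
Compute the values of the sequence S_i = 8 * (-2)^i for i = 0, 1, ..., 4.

This is a geometric sequence.
i=0: S_0 = 8 * (-2)^0 = 8
i=1: S_1 = 8 * (-2)^1 = -16
i=2: S_2 = 8 * (-2)^2 = 32
i=3: S_3 = 8 * (-2)^3 = -64
i=4: S_4 = 8 * (-2)^4 = 128
The first 5 terms are: [8, -16, 32, -64, 128]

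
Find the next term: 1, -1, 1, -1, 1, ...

Ratios: -1 / 1 = -1.0
This is a geometric sequence with common ratio r = -1.
Next term = 1 * -1 = -1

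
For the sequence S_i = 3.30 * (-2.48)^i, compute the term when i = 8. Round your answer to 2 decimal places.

S_8 = 3.3 * (-2.48)^8 ≈ 3.3 * 1430.9137 ≈ 4722.02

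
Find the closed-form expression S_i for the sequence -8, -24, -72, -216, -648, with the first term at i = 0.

Check ratios: -24 / -8 = 3.0
Common ratio r = 3.
First term a = -8.
Formula: S_i = -8 * 3^i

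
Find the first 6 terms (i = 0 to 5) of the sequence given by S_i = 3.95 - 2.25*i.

This is an arithmetic sequence.
i=0: S_0 = 3.95 + -2.25*0 = 3.95
i=1: S_1 = 3.95 + -2.25*1 = 1.7
i=2: S_2 = 3.95 + -2.25*2 = -0.55
i=3: S_3 = 3.95 + -2.25*3 = -2.8
i=4: S_4 = 3.95 + -2.25*4 = -5.05
i=5: S_5 = 3.95 + -2.25*5 = -7.3
The first 6 terms are: [3.95, 1.7, -0.55, -2.8, -5.05, -7.3]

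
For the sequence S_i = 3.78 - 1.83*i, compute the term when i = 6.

S_6 = 3.78 + -1.83*6 = 3.78 + -10.98 = -7.2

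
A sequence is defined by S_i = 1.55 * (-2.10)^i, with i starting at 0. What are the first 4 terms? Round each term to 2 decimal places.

This is a geometric sequence.
i=0: S_0 = 1.55 * (-2.1)^0 = 1.55
i=1: S_1 = 1.55 * (-2.1)^1 ≈ -3.26
i=2: S_2 = 1.55 * (-2.1)^2 ≈ 6.84
i=3: S_3 = 1.55 * (-2.1)^3 ≈ -14.35
The first 4 terms are: [1.55, -3.26, 6.84, -14.35]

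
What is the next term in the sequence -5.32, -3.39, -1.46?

Differences: -3.39 - -5.32 = 1.93
This is an arithmetic sequence with common difference d = 1.93.
Next term = -1.46 + 1.93 = 0.47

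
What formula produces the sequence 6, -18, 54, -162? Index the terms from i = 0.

Check ratios: -18 / 6 = -3.0
Common ratio r = -3.
First term a = 6.
Formula: S_i = 6 * (-3)^i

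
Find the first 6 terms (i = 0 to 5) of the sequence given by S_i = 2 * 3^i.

This is a geometric sequence.
i=0: S_0 = 2 * 3^0 = 2
i=1: S_1 = 2 * 3^1 = 6
i=2: S_2 = 2 * 3^2 = 18
i=3: S_3 = 2 * 3^3 = 54
i=4: S_4 = 2 * 3^4 = 162
i=5: S_5 = 2 * 3^5 = 486
The first 6 terms are: [2, 6, 18, 54, 162, 486]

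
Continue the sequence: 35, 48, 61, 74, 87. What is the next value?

Differences: 48 - 35 = 13
This is an arithmetic sequence with common difference d = 13.
Next term = 87 + 13 = 100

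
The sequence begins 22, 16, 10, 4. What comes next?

Differences: 16 - 22 = -6
This is an arithmetic sequence with common difference d = -6.
Next term = 4 + -6 = -2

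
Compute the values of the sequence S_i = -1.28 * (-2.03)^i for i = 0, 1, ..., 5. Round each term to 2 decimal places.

This is a geometric sequence.
i=0: S_0 = -1.28 * (-2.03)^0 = -1.28
i=1: S_1 = -1.28 * (-2.03)^1 ≈ 2.6
i=2: S_2 = -1.28 * (-2.03)^2 ≈ -5.27
i=3: S_3 = -1.28 * (-2.03)^3 ≈ 10.71
i=4: S_4 = -1.28 * (-2.03)^4 ≈ -21.74
i=5: S_5 = -1.28 * (-2.03)^5 ≈ 44.13
The first 6 terms are: [-1.28, 2.6, -5.27, 10.71, -21.74, 44.13]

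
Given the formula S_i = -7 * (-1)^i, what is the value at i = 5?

S_5 = -7 * (-1)^5 = -7 * -1 = 7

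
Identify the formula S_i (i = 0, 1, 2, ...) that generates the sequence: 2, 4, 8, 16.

Check ratios: 4 / 2 = 2.0
Common ratio r = 2.
First term a = 2.
Formula: S_i = 2 * 2^i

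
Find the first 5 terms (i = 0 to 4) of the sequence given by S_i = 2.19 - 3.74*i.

This is an arithmetic sequence.
i=0: S_0 = 2.19 + -3.74*0 = 2.19
i=1: S_1 = 2.19 + -3.74*1 = -1.55
i=2: S_2 = 2.19 + -3.74*2 = -5.29
i=3: S_3 = 2.19 + -3.74*3 = -9.03
i=4: S_4 = 2.19 + -3.74*4 = -12.77
The first 5 terms are: [2.19, -1.55, -5.29, -9.03, -12.77]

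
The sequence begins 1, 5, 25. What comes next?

Ratios: 5 / 1 = 5.0
This is a geometric sequence with common ratio r = 5.
Next term = 25 * 5 = 125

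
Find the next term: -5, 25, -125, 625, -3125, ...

Ratios: 25 / -5 = -5.0
This is a geometric sequence with common ratio r = -5.
Next term = -3125 * -5 = 15625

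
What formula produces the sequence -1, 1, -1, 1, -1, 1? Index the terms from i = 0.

Check ratios: 1 / -1 = -1.0
Common ratio r = -1.
First term a = -1.
Formula: S_i = -1 * (-1)^i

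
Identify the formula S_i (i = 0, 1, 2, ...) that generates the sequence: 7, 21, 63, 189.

Check ratios: 21 / 7 = 3.0
Common ratio r = 3.
First term a = 7.
Formula: S_i = 7 * 3^i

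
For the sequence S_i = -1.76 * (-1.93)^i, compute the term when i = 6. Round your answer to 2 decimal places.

S_6 = -1.76 * (-1.93)^6 ≈ -1.76 * 51.6825 ≈ -90.96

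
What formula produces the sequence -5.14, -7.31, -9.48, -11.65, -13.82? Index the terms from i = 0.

Check differences: -7.31 - -5.14 = -2.17
-9.48 - -7.31 = -2.17
Common difference d = -2.17.
First term a = -5.14.
Formula: S_i = -5.14 - 2.17*i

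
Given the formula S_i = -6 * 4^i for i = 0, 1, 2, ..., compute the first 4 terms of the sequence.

This is a geometric sequence.
i=0: S_0 = -6 * 4^0 = -6
i=1: S_1 = -6 * 4^1 = -24
i=2: S_2 = -6 * 4^2 = -96
i=3: S_3 = -6 * 4^3 = -384
The first 4 terms are: [-6, -24, -96, -384]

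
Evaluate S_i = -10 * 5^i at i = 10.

S_10 = -10 * 5^10 = -10 * 9765625 = -97656250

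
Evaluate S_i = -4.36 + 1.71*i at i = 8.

S_8 = -4.36 + 1.71*8 = -4.36 + 13.68 = 9.32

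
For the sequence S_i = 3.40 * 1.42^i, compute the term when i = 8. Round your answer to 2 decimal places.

S_8 = 3.4 * 1.42^8 ≈ 3.4 * 16.5313 ≈ 56.21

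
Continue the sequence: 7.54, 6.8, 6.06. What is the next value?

Differences: 6.8 - 7.54 = -0.74
This is an arithmetic sequence with common difference d = -0.74.
Next term = 6.06 + -0.74 = 5.32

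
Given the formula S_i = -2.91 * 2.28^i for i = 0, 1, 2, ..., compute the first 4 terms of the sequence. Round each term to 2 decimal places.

This is a geometric sequence.
i=0: S_0 = -2.91 * 2.28^0 = -2.91
i=1: S_1 = -2.91 * 2.28^1 ≈ -6.63
i=2: S_2 = -2.91 * 2.28^2 ≈ -15.13
i=3: S_3 = -2.91 * 2.28^3 ≈ -34.49
The first 4 terms are: [-2.91, -6.63, -15.13, -34.49]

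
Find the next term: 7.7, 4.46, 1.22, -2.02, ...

Differences: 4.46 - 7.7 = -3.24
This is an arithmetic sequence with common difference d = -3.24.
Next term = -2.02 + -3.24 = -5.26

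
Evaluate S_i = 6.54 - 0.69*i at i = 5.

S_5 = 6.54 + -0.69*5 = 6.54 + -3.45 = 3.09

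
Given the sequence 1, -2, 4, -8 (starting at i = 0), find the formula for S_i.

Check ratios: -2 / 1 = -2.0
Common ratio r = -2.
First term a = 1.
Formula: S_i = 1 * (-2)^i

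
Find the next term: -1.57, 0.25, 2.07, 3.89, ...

Differences: 0.25 - -1.57 = 1.82
This is an arithmetic sequence with common difference d = 1.82.
Next term = 3.89 + 1.82 = 5.71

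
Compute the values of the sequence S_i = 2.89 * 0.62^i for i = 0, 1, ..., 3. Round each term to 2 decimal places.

This is a geometric sequence.
i=0: S_0 = 2.89 * 0.62^0 = 2.89
i=1: S_1 = 2.89 * 0.62^1 ≈ 1.79
i=2: S_2 = 2.89 * 0.62^2 ≈ 1.11
i=3: S_3 = 2.89 * 0.62^3 ≈ 0.69
The first 4 terms are: [2.89, 1.79, 1.11, 0.69]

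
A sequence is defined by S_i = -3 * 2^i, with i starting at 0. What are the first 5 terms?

This is a geometric sequence.
i=0: S_0 = -3 * 2^0 = -3
i=1: S_1 = -3 * 2^1 = -6
i=2: S_2 = -3 * 2^2 = -12
i=3: S_3 = -3 * 2^3 = -24
i=4: S_4 = -3 * 2^4 = -48
The first 5 terms are: [-3, -6, -12, -24, -48]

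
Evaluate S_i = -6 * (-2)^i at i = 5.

S_5 = -6 * (-2)^5 = -6 * -32 = 192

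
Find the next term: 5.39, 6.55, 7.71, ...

Differences: 6.55 - 5.39 = 1.16
This is an arithmetic sequence with common difference d = 1.16.
Next term = 7.71 + 1.16 = 8.87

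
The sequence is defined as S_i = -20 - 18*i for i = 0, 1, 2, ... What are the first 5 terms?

This is an arithmetic sequence.
i=0: S_0 = -20 + -18*0 = -20
i=1: S_1 = -20 + -18*1 = -38
i=2: S_2 = -20 + -18*2 = -56
i=3: S_3 = -20 + -18*3 = -74
i=4: S_4 = -20 + -18*4 = -92
The first 5 terms are: [-20, -38, -56, -74, -92]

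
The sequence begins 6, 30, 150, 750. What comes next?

Ratios: 30 / 6 = 5.0
This is a geometric sequence with common ratio r = 5.
Next term = 750 * 5 = 3750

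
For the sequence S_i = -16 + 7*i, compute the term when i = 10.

S_10 = -16 + 7*10 = -16 + 70 = 54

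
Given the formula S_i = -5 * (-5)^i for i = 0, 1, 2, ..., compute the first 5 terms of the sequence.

This is a geometric sequence.
i=0: S_0 = -5 * (-5)^0 = -5
i=1: S_1 = -5 * (-5)^1 = 25
i=2: S_2 = -5 * (-5)^2 = -125
i=3: S_3 = -5 * (-5)^3 = 625
i=4: S_4 = -5 * (-5)^4 = -3125
The first 5 terms are: [-5, 25, -125, 625, -3125]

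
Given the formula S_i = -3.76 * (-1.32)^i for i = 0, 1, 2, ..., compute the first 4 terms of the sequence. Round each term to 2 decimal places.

This is a geometric sequence.
i=0: S_0 = -3.76 * (-1.32)^0 = -3.76
i=1: S_1 = -3.76 * (-1.32)^1 ≈ 4.96
i=2: S_2 = -3.76 * (-1.32)^2 ≈ -6.55
i=3: S_3 = -3.76 * (-1.32)^3 ≈ 8.65
The first 4 terms are: [-3.76, 4.96, -6.55, 8.65]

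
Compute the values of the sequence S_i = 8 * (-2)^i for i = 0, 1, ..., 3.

This is a geometric sequence.
i=0: S_0 = 8 * (-2)^0 = 8
i=1: S_1 = 8 * (-2)^1 = -16
i=2: S_2 = 8 * (-2)^2 = 32
i=3: S_3 = 8 * (-2)^3 = -64
The first 4 terms are: [8, -16, 32, -64]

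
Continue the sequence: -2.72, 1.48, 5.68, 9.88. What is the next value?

Differences: 1.48 - -2.72 = 4.2
This is an arithmetic sequence with common difference d = 4.2.
Next term = 9.88 + 4.2 = 14.08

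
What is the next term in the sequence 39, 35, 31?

Differences: 35 - 39 = -4
This is an arithmetic sequence with common difference d = -4.
Next term = 31 + -4 = 27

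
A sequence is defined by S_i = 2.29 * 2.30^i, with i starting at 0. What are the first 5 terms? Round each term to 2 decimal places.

This is a geometric sequence.
i=0: S_0 = 2.29 * 2.3^0 = 2.29
i=1: S_1 = 2.29 * 2.3^1 ≈ 5.27
i=2: S_2 = 2.29 * 2.3^2 ≈ 12.11
i=3: S_3 = 2.29 * 2.3^3 ≈ 27.86
i=4: S_4 = 2.29 * 2.3^4 ≈ 64.08
The first 5 terms are: [2.29, 5.27, 12.11, 27.86, 64.08]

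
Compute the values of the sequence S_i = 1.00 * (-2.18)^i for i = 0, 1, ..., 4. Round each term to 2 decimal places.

This is a geometric sequence.
i=0: S_0 = 1.0 * (-2.18)^0 = 1.0
i=1: S_1 = 1.0 * (-2.18)^1 = -2.18
i=2: S_2 = 1.0 * (-2.18)^2 ≈ 4.75
i=3: S_3 = 1.0 * (-2.18)^3 ≈ -10.36
i=4: S_4 = 1.0 * (-2.18)^4 ≈ 22.59
The first 5 terms are: [1.0, -2.18, 4.75, -10.36, 22.59]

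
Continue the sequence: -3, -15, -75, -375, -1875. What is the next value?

Ratios: -15 / -3 = 5.0
This is a geometric sequence with common ratio r = 5.
Next term = -1875 * 5 = -9375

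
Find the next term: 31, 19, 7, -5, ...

Differences: 19 - 31 = -12
This is an arithmetic sequence with common difference d = -12.
Next term = -5 + -12 = -17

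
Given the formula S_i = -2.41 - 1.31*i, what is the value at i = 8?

S_8 = -2.41 + -1.31*8 = -2.41 + -10.48 = -12.89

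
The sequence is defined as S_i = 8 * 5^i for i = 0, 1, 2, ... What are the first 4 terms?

This is a geometric sequence.
i=0: S_0 = 8 * 5^0 = 8
i=1: S_1 = 8 * 5^1 = 40
i=2: S_2 = 8 * 5^2 = 200
i=3: S_3 = 8 * 5^3 = 1000
The first 4 terms are: [8, 40, 200, 1000]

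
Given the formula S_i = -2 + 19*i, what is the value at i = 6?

S_6 = -2 + 19*6 = -2 + 114 = 112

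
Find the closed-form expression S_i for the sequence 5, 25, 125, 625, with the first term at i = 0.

Check ratios: 25 / 5 = 5.0
Common ratio r = 5.
First term a = 5.
Formula: S_i = 5 * 5^i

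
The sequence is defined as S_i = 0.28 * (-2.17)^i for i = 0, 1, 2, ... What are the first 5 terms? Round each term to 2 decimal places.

This is a geometric sequence.
i=0: S_0 = 0.28 * (-2.17)^0 = 0.28
i=1: S_1 = 0.28 * (-2.17)^1 ≈ -0.61
i=2: S_2 = 0.28 * (-2.17)^2 ≈ 1.32
i=3: S_3 = 0.28 * (-2.17)^3 ≈ -2.86
i=4: S_4 = 0.28 * (-2.17)^4 ≈ 6.21
The first 5 terms are: [0.28, -0.61, 1.32, -2.86, 6.21]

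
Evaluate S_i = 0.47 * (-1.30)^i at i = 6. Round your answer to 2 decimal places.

S_6 = 0.47 * (-1.3)^6 ≈ 0.47 * 4.8268 ≈ 2.27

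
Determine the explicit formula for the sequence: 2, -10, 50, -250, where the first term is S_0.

Check ratios: -10 / 2 = -5.0
Common ratio r = -5.
First term a = 2.
Formula: S_i = 2 * (-5)^i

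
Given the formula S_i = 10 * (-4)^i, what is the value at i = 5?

S_5 = 10 * (-4)^5 = 10 * -1024 = -10240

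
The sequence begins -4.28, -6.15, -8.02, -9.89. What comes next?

Differences: -6.15 - -4.28 = -1.87
This is an arithmetic sequence with common difference d = -1.87.
Next term = -9.89 + -1.87 = -11.76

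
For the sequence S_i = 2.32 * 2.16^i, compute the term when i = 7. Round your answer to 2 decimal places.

S_7 = 2.32 * 2.16^7 ≈ 2.32 * 219.3695 ≈ 508.94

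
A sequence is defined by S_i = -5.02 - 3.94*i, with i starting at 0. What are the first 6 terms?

This is an arithmetic sequence.
i=0: S_0 = -5.02 + -3.94*0 = -5.02
i=1: S_1 = -5.02 + -3.94*1 = -8.96
i=2: S_2 = -5.02 + -3.94*2 = -12.9
i=3: S_3 = -5.02 + -3.94*3 = -16.84
i=4: S_4 = -5.02 + -3.94*4 = -20.78
i=5: S_5 = -5.02 + -3.94*5 = -24.72
The first 6 terms are: [-5.02, -8.96, -12.9, -16.84, -20.78, -24.72]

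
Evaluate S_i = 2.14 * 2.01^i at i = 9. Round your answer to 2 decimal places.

S_9 = 2.14 * 2.01^9 ≈ 2.14 * 535.5062 ≈ 1145.98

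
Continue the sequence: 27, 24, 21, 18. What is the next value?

Differences: 24 - 27 = -3
This is an arithmetic sequence with common difference d = -3.
Next term = 18 + -3 = 15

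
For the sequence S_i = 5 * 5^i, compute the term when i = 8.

S_8 = 5 * 5^8 = 5 * 390625 = 1953125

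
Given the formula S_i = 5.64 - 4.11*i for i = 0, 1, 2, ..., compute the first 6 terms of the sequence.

This is an arithmetic sequence.
i=0: S_0 = 5.64 + -4.11*0 = 5.64
i=1: S_1 = 5.64 + -4.11*1 = 1.53
i=2: S_2 = 5.64 + -4.11*2 = -2.58
i=3: S_3 = 5.64 + -4.11*3 = -6.69
i=4: S_4 = 5.64 + -4.11*4 = -10.8
i=5: S_5 = 5.64 + -4.11*5 = -14.91
The first 6 terms are: [5.64, 1.53, -2.58, -6.69, -10.8, -14.91]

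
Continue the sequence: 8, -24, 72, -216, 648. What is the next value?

Ratios: -24 / 8 = -3.0
This is a geometric sequence with common ratio r = -3.
Next term = 648 * -3 = -1944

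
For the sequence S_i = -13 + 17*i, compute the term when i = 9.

S_9 = -13 + 17*9 = -13 + 153 = 140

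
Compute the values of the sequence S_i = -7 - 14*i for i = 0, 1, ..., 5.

This is an arithmetic sequence.
i=0: S_0 = -7 + -14*0 = -7
i=1: S_1 = -7 + -14*1 = -21
i=2: S_2 = -7 + -14*2 = -35
i=3: S_3 = -7 + -14*3 = -49
i=4: S_4 = -7 + -14*4 = -63
i=5: S_5 = -7 + -14*5 = -77
The first 6 terms are: [-7, -21, -35, -49, -63, -77]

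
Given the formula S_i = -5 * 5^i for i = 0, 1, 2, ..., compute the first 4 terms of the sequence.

This is a geometric sequence.
i=0: S_0 = -5 * 5^0 = -5
i=1: S_1 = -5 * 5^1 = -25
i=2: S_2 = -5 * 5^2 = -125
i=3: S_3 = -5 * 5^3 = -625
The first 4 terms are: [-5, -25, -125, -625]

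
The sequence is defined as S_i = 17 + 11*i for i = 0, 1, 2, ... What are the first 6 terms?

This is an arithmetic sequence.
i=0: S_0 = 17 + 11*0 = 17
i=1: S_1 = 17 + 11*1 = 28
i=2: S_2 = 17 + 11*2 = 39
i=3: S_3 = 17 + 11*3 = 50
i=4: S_4 = 17 + 11*4 = 61
i=5: S_5 = 17 + 11*5 = 72
The first 6 terms are: [17, 28, 39, 50, 61, 72]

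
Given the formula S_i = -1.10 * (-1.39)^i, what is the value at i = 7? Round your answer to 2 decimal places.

S_7 = -1.1 * (-1.39)^7 ≈ -1.1 * -10.0254 ≈ 11.03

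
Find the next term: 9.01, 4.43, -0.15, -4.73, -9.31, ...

Differences: 4.43 - 9.01 = -4.58
This is an arithmetic sequence with common difference d = -4.58.
Next term = -9.31 + -4.58 = -13.89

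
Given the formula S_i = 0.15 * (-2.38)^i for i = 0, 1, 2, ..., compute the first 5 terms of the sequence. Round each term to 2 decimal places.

This is a geometric sequence.
i=0: S_0 = 0.15 * (-2.38)^0 = 0.15
i=1: S_1 = 0.15 * (-2.38)^1 ≈ -0.36
i=2: S_2 = 0.15 * (-2.38)^2 ≈ 0.85
i=3: S_3 = 0.15 * (-2.38)^3 ≈ -2.02
i=4: S_4 = 0.15 * (-2.38)^4 ≈ 4.81
The first 5 terms are: [0.15, -0.36, 0.85, -2.02, 4.81]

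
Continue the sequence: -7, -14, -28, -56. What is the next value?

Ratios: -14 / -7 = 2.0
This is a geometric sequence with common ratio r = 2.
Next term = -56 * 2 = -112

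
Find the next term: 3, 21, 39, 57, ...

Differences: 21 - 3 = 18
This is an arithmetic sequence with common difference d = 18.
Next term = 57 + 18 = 75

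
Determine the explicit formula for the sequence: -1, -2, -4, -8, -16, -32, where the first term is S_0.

Check ratios: -2 / -1 = 2.0
Common ratio r = 2.
First term a = -1.
Formula: S_i = -1 * 2^i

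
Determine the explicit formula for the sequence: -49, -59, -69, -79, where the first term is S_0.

Check differences: -59 - -49 = -10
-69 - -59 = -10
Common difference d = -10.
First term a = -49.
Formula: S_i = -49 - 10*i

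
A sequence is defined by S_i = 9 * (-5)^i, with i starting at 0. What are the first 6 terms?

This is a geometric sequence.
i=0: S_0 = 9 * (-5)^0 = 9
i=1: S_1 = 9 * (-5)^1 = -45
i=2: S_2 = 9 * (-5)^2 = 225
i=3: S_3 = 9 * (-5)^3 = -1125
i=4: S_4 = 9 * (-5)^4 = 5625
i=5: S_5 = 9 * (-5)^5 = -28125
The first 6 terms are: [9, -45, 225, -1125, 5625, -28125]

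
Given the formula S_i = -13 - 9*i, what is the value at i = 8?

S_8 = -13 + -9*8 = -13 + -72 = -85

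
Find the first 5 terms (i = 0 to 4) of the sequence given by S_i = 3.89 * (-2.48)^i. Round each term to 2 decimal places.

This is a geometric sequence.
i=0: S_0 = 3.89 * (-2.48)^0 = 3.89
i=1: S_1 = 3.89 * (-2.48)^1 ≈ -9.65
i=2: S_2 = 3.89 * (-2.48)^2 ≈ 23.93
i=3: S_3 = 3.89 * (-2.48)^3 ≈ -59.33
i=4: S_4 = 3.89 * (-2.48)^4 ≈ 147.15
The first 5 terms are: [3.89, -9.65, 23.93, -59.33, 147.15]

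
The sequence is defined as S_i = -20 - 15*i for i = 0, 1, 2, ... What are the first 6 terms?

This is an arithmetic sequence.
i=0: S_0 = -20 + -15*0 = -20
i=1: S_1 = -20 + -15*1 = -35
i=2: S_2 = -20 + -15*2 = -50
i=3: S_3 = -20 + -15*3 = -65
i=4: S_4 = -20 + -15*4 = -80
i=5: S_5 = -20 + -15*5 = -95
The first 6 terms are: [-20, -35, -50, -65, -80, -95]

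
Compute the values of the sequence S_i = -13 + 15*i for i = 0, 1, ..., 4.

This is an arithmetic sequence.
i=0: S_0 = -13 + 15*0 = -13
i=1: S_1 = -13 + 15*1 = 2
i=2: S_2 = -13 + 15*2 = 17
i=3: S_3 = -13 + 15*3 = 32
i=4: S_4 = -13 + 15*4 = 47
The first 5 terms are: [-13, 2, 17, 32, 47]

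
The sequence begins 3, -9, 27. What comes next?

Ratios: -9 / 3 = -3.0
This is a geometric sequence with common ratio r = -3.
Next term = 27 * -3 = -81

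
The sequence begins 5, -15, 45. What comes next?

Ratios: -15 / 5 = -3.0
This is a geometric sequence with common ratio r = -3.
Next term = 45 * -3 = -135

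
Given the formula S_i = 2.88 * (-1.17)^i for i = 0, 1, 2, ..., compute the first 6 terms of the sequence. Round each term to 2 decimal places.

This is a geometric sequence.
i=0: S_0 = 2.88 * (-1.17)^0 = 2.88
i=1: S_1 = 2.88 * (-1.17)^1 ≈ -3.37
i=2: S_2 = 2.88 * (-1.17)^2 ≈ 3.94
i=3: S_3 = 2.88 * (-1.17)^3 ≈ -4.61
i=4: S_4 = 2.88 * (-1.17)^4 ≈ 5.4
i=5: S_5 = 2.88 * (-1.17)^5 ≈ -6.31
The first 6 terms are: [2.88, -3.37, 3.94, -4.61, 5.4, -6.31]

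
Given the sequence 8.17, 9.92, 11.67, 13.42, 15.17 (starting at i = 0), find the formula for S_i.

Check differences: 9.92 - 8.17 = 1.75
11.67 - 9.92 = 1.75
Common difference d = 1.75.
First term a = 8.17.
Formula: S_i = 8.17 + 1.75*i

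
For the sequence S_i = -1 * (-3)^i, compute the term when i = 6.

S_6 = -1 * (-3)^6 = -1 * 729 = -729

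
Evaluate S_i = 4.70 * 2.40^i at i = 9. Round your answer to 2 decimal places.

S_9 = 4.7 * 2.4^9 ≈ 4.7 * 2641.8075 ≈ 12416.5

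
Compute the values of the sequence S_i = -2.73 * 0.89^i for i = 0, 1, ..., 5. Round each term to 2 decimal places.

This is a geometric sequence.
i=0: S_0 = -2.73 * 0.89^0 = -2.73
i=1: S_1 = -2.73 * 0.89^1 ≈ -2.43
i=2: S_2 = -2.73 * 0.89^2 ≈ -2.16
i=3: S_3 = -2.73 * 0.89^3 ≈ -1.92
i=4: S_4 = -2.73 * 0.89^4 ≈ -1.71
i=5: S_5 = -2.73 * 0.89^5 ≈ -1.52
The first 6 terms are: [-2.73, -2.43, -2.16, -1.92, -1.71, -1.52]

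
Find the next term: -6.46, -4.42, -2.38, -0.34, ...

Differences: -4.42 - -6.46 = 2.04
This is an arithmetic sequence with common difference d = 2.04.
Next term = -0.34 + 2.04 = 1.7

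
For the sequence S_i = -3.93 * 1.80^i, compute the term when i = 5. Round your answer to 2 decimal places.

S_5 = -3.93 * 1.8^5 ≈ -3.93 * 18.8957 ≈ -74.26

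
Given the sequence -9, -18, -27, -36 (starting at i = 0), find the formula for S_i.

Check differences: -18 - -9 = -9
-27 - -18 = -9
Common difference d = -9.
First term a = -9.
Formula: S_i = -9 - 9*i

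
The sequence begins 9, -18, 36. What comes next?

Ratios: -18 / 9 = -2.0
This is a geometric sequence with common ratio r = -2.
Next term = 36 * -2 = -72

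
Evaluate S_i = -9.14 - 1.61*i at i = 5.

S_5 = -9.14 + -1.61*5 = -9.14 + -8.05 = -17.19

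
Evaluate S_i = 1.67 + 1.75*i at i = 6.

S_6 = 1.67 + 1.75*6 = 1.67 + 10.5 = 12.17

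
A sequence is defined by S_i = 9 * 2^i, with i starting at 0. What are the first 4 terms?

This is a geometric sequence.
i=0: S_0 = 9 * 2^0 = 9
i=1: S_1 = 9 * 2^1 = 18
i=2: S_2 = 9 * 2^2 = 36
i=3: S_3 = 9 * 2^3 = 72
The first 4 terms are: [9, 18, 36, 72]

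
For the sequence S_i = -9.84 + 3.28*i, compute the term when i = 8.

S_8 = -9.84 + 3.28*8 = -9.84 + 26.24 = 16.4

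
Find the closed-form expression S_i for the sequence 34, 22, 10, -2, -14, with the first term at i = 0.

Check differences: 22 - 34 = -12
10 - 22 = -12
Common difference d = -12.
First term a = 34.
Formula: S_i = 34 - 12*i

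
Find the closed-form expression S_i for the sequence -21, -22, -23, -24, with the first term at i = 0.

Check differences: -22 - -21 = -1
-23 - -22 = -1
Common difference d = -1.
First term a = -21.
Formula: S_i = -21 - 1*i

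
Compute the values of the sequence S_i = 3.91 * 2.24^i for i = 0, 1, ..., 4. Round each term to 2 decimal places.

This is a geometric sequence.
i=0: S_0 = 3.91 * 2.24^0 = 3.91
i=1: S_1 = 3.91 * 2.24^1 ≈ 8.76
i=2: S_2 = 3.91 * 2.24^2 ≈ 19.62
i=3: S_3 = 3.91 * 2.24^3 ≈ 43.95
i=4: S_4 = 3.91 * 2.24^4 ≈ 98.44
The first 5 terms are: [3.91, 8.76, 19.62, 43.95, 98.44]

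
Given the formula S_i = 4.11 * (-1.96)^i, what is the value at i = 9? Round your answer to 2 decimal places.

S_9 = 4.11 * (-1.96)^9 ≈ 4.11 * -426.8789 ≈ -1754.47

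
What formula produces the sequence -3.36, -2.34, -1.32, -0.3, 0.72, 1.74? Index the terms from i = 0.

Check differences: -2.34 - -3.36 = 1.02
-1.32 - -2.34 = 1.02
Common difference d = 1.02.
First term a = -3.36.
Formula: S_i = -3.36 + 1.02*i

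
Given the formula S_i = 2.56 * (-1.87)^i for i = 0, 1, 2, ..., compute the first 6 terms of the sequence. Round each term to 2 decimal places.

This is a geometric sequence.
i=0: S_0 = 2.56 * (-1.87)^0 = 2.56
i=1: S_1 = 2.56 * (-1.87)^1 ≈ -4.79
i=2: S_2 = 2.56 * (-1.87)^2 ≈ 8.95
i=3: S_3 = 2.56 * (-1.87)^3 ≈ -16.74
i=4: S_4 = 2.56 * (-1.87)^4 ≈ 31.3
i=5: S_5 = 2.56 * (-1.87)^5 ≈ -58.54
The first 6 terms are: [2.56, -4.79, 8.95, -16.74, 31.3, -58.54]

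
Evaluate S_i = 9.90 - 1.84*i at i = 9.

S_9 = 9.9 + -1.84*9 = 9.9 + -16.56 = -6.66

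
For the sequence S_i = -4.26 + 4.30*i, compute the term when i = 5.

S_5 = -4.26 + 4.3*5 = -4.26 + 21.5 = 17.24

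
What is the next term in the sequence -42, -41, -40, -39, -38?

Differences: -41 - -42 = 1
This is an arithmetic sequence with common difference d = 1.
Next term = -38 + 1 = -37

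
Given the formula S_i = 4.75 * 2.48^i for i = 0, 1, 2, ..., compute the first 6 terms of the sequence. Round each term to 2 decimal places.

This is a geometric sequence.
i=0: S_0 = 4.75 * 2.48^0 = 4.75
i=1: S_1 = 4.75 * 2.48^1 = 11.78
i=2: S_2 = 4.75 * 2.48^2 ≈ 29.21
i=3: S_3 = 4.75 * 2.48^3 ≈ 72.45
i=4: S_4 = 4.75 * 2.48^4 ≈ 179.68
i=5: S_5 = 4.75 * 2.48^5 ≈ 445.61
The first 6 terms are: [4.75, 11.78, 29.21, 72.45, 179.68, 445.61]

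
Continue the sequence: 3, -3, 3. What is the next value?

Ratios: -3 / 3 = -1.0
This is a geometric sequence with common ratio r = -1.
Next term = 3 * -1 = -3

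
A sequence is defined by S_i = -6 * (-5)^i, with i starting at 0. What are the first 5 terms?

This is a geometric sequence.
i=0: S_0 = -6 * (-5)^0 = -6
i=1: S_1 = -6 * (-5)^1 = 30
i=2: S_2 = -6 * (-5)^2 = -150
i=3: S_3 = -6 * (-5)^3 = 750
i=4: S_4 = -6 * (-5)^4 = -3750
The first 5 terms are: [-6, 30, -150, 750, -3750]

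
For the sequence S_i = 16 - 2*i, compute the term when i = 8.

S_8 = 16 + -2*8 = 16 + -16 = 0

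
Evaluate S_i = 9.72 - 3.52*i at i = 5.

S_5 = 9.72 + -3.52*5 = 9.72 + -17.6 = -7.88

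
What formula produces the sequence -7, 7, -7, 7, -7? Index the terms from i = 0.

Check ratios: 7 / -7 = -1.0
Common ratio r = -1.
First term a = -7.
Formula: S_i = -7 * (-1)^i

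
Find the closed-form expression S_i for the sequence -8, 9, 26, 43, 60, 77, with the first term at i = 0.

Check differences: 9 - -8 = 17
26 - 9 = 17
Common difference d = 17.
First term a = -8.
Formula: S_i = -8 + 17*i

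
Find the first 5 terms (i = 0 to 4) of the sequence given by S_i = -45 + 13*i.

This is an arithmetic sequence.
i=0: S_0 = -45 + 13*0 = -45
i=1: S_1 = -45 + 13*1 = -32
i=2: S_2 = -45 + 13*2 = -19
i=3: S_3 = -45 + 13*3 = -6
i=4: S_4 = -45 + 13*4 = 7
The first 5 terms are: [-45, -32, -19, -6, 7]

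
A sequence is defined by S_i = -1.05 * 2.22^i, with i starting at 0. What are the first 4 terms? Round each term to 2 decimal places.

This is a geometric sequence.
i=0: S_0 = -1.05 * 2.22^0 = -1.05
i=1: S_1 = -1.05 * 2.22^1 ≈ -2.33
i=2: S_2 = -1.05 * 2.22^2 ≈ -5.17
i=3: S_3 = -1.05 * 2.22^3 ≈ -11.49
The first 4 terms are: [-1.05, -2.33, -5.17, -11.49]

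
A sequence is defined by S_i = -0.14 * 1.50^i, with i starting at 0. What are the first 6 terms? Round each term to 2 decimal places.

This is a geometric sequence.
i=0: S_0 = -0.14 * 1.5^0 = -0.14
i=1: S_1 = -0.14 * 1.5^1 = -0.21
i=2: S_2 = -0.14 * 1.5^2 ≈ -0.32
i=3: S_3 = -0.14 * 1.5^3 ≈ -0.47
i=4: S_4 = -0.14 * 1.5^4 ≈ -0.71
i=5: S_5 = -0.14 * 1.5^5 ≈ -1.06
The first 6 terms are: [-0.14, -0.21, -0.32, -0.47, -0.71, -1.06]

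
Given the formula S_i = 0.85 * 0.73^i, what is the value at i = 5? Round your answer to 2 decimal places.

S_5 = 0.85 * 0.73^5 ≈ 0.85 * 0.2073 ≈ 0.18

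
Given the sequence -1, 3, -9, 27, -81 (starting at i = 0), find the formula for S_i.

Check ratios: 3 / -1 = -3.0
Common ratio r = -3.
First term a = -1.
Formula: S_i = -1 * (-3)^i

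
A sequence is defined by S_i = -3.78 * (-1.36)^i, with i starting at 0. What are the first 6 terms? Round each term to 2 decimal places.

This is a geometric sequence.
i=0: S_0 = -3.78 * (-1.36)^0 = -3.78
i=1: S_1 = -3.78 * (-1.36)^1 ≈ 5.14
i=2: S_2 = -3.78 * (-1.36)^2 ≈ -6.99
i=3: S_3 = -3.78 * (-1.36)^3 ≈ 9.51
i=4: S_4 = -3.78 * (-1.36)^4 ≈ -12.93
i=5: S_5 = -3.78 * (-1.36)^5 ≈ 17.59
The first 6 terms are: [-3.78, 5.14, -6.99, 9.51, -12.93, 17.59]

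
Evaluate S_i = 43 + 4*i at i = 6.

S_6 = 43 + 4*6 = 43 + 24 = 67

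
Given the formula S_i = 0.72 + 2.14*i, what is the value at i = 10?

S_10 = 0.72 + 2.14*10 = 0.72 + 21.4 = 22.12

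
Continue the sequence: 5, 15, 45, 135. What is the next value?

Ratios: 15 / 5 = 3.0
This is a geometric sequence with common ratio r = 3.
Next term = 135 * 3 = 405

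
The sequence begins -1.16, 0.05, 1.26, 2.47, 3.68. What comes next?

Differences: 0.05 - -1.16 = 1.21
This is an arithmetic sequence with common difference d = 1.21.
Next term = 3.68 + 1.21 = 4.89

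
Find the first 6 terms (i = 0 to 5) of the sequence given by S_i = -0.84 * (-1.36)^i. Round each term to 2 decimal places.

This is a geometric sequence.
i=0: S_0 = -0.84 * (-1.36)^0 = -0.84
i=1: S_1 = -0.84 * (-1.36)^1 ≈ 1.14
i=2: S_2 = -0.84 * (-1.36)^2 ≈ -1.55
i=3: S_3 = -0.84 * (-1.36)^3 ≈ 2.11
i=4: S_4 = -0.84 * (-1.36)^4 ≈ -2.87
i=5: S_5 = -0.84 * (-1.36)^5 ≈ 3.91
The first 6 terms are: [-0.84, 1.14, -1.55, 2.11, -2.87, 3.91]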